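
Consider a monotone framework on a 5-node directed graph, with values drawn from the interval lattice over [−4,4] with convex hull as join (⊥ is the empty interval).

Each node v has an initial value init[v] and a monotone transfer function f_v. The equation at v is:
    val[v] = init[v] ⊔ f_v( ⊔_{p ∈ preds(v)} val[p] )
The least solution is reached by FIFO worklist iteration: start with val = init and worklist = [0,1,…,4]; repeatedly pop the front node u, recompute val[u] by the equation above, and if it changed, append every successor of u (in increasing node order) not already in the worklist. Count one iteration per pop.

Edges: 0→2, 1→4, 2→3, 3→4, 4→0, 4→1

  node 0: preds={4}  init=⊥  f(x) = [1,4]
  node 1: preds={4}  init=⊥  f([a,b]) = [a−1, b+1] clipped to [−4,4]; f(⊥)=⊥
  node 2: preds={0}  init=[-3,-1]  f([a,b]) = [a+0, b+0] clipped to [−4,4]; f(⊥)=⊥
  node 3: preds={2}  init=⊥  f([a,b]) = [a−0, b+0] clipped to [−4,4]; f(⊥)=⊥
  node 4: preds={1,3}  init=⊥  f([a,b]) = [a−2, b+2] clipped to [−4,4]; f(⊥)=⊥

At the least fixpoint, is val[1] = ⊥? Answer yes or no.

no

Trace (8 dequeues):
  [1] u=0 | in ⊥ | out [1,4] | prev ⊥ | push {}
  [2] u=1 | in ⊥ | out ⊥ | ==
  [3] u=2 | in [1,4] | out [-3,4] | prev [-3,-1] | push {}
  [4] u=3 | in [-3,4] | out [-3,4] | prev ⊥ | push {}
  [5] u=4 | in [-3,4] | out [-4,4] | prev ⊥ | push {0,1}
  [6] u=0 | in [-4,4] | out [1,4] | ==
  [7] u=1 | in [-4,4] | out [-4,4] | prev ⊥ | push {4}
  [8] u=4 | in [-4,4] | out [-4,4] | ==

Converged values:
  [0] [1,4]
  [1] [-4,4]
  [2] [-3,4]
  [3] [-3,4]
  [4] [-4,4]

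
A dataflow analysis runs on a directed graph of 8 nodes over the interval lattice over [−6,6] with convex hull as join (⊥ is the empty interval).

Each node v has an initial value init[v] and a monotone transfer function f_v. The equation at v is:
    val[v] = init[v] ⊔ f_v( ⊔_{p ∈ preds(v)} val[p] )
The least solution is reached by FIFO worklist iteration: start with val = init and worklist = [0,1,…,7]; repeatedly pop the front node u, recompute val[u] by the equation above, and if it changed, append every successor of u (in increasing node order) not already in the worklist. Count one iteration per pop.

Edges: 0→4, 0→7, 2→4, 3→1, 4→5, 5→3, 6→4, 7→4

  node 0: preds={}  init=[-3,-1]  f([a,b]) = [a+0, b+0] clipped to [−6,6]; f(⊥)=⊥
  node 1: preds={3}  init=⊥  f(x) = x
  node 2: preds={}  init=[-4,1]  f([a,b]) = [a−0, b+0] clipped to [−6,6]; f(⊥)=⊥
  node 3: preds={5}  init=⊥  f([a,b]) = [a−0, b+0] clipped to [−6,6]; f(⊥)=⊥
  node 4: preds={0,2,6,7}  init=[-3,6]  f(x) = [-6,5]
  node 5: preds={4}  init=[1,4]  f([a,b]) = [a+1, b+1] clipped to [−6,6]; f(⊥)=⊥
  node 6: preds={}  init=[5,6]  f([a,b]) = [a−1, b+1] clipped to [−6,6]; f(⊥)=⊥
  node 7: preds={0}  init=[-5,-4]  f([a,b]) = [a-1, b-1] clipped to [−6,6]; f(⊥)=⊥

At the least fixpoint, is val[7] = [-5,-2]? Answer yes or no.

Trace (12 dequeues):
  [1] u=0 | in ⊥ | out [-3,-1] | ==
  [2] u=1 | in ⊥ | out ⊥ | ==
  [3] u=2 | in ⊥ | out [-4,1] | ==
  [4] u=3 | in [1,4] | out [1,4] | prev ⊥ | push {1}
  [5] u=4 | in [-5,6] | out [-6,6] | prev [-3,6] | push {}
  [6] u=5 | in [-6,6] | out [-5,6] | prev [1,4] | push {3}
  [7] u=6 | in ⊥ | out [5,6] | ==
  [8] u=7 | in [-3,-1] | out [-5,-2] | prev [-5,-4] | push {4}
  [9] u=1 | in [1,4] | out [1,4] | prev ⊥ | push {}
  [10] u=3 | in [-5,6] | out [-5,6] | prev [1,4] | push {1}
  [11] u=4 | in [-5,6] | out [-6,6] | ==
  [12] u=1 | in [-5,6] | out [-5,6] | prev [1,4] | push {}

Converged values:
  [0] [-3,-1]
  [1] [-5,6]
  [2] [-4,1]
  [3] [-5,6]
  [4] [-6,6]
  [5] [-5,6]
  [6] [5,6]
  [7] [-5,-2]

yes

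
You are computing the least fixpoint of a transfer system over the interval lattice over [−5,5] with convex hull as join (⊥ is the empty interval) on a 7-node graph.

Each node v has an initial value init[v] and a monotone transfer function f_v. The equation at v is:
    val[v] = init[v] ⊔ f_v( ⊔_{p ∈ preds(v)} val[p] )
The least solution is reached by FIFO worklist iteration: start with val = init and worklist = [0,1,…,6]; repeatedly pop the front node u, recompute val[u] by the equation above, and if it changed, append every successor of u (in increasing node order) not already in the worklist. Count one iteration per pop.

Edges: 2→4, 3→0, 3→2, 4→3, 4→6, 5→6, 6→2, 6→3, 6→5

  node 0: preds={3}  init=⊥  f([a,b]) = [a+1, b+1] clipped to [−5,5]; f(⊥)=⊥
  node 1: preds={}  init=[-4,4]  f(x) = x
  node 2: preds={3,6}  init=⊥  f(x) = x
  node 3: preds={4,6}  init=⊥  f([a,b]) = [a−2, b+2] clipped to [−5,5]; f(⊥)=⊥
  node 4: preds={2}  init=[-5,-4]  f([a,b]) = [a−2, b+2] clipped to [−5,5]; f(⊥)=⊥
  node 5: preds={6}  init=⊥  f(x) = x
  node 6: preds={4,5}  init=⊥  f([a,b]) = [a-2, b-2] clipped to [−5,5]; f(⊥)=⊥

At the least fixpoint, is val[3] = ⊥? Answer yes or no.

no

Trace (29 dequeues):
  [1] u=0 | in ⊥ | out ⊥ | ==
  [2] u=1 | in ⊥ | out [-4,4] | ==
  [3] u=2 | in ⊥ | out ⊥ | ==
  [4] u=3 | in [-5,-4] | out [-5,-2] | prev ⊥ | push {0,2}
  [5] u=4 | in ⊥ | out [-5,-4] | ==
  [6] u=5 | in ⊥ | out ⊥ | ==
  [7] u=6 | in [-5,-4] | out [-5,-5] | prev ⊥ | push {3,5}
  [8] u=0 | in [-5,-2] | out [-4,-1] | prev ⊥ | push {}
  [9] u=2 | in [-5,-2] | out [-5,-2] | prev ⊥ | push {4}
  [10] u=3 | in [-5,-4] | out [-5,-2] | ==
  [11] u=5 | in [-5,-5] | out [-5,-5] | prev ⊥ | push {6}
  [12] u=4 | in [-5,-2] | out [-5,0] | prev [-5,-4] | push {3}
  [13] u=6 | in [-5,0] | out [-5,-2] | prev [-5,-5] | push {2,5}
  [14] u=3 | in [-5,0] | out [-5,2] | prev [-5,-2] | push {0}
  [15] u=2 | in [-5,2] | out [-5,2] | prev [-5,-2] | push {4}
  [16] u=5 | in [-5,-2] | out [-5,-2] | prev [-5,-5] | push {6}
  [17] u=0 | in [-5,2] | out [-4,3] | prev [-4,-1] | push {}
  [18] u=4 | in [-5,2] | out [-5,4] | prev [-5,0] | push {3}
  [19] u=6 | in [-5,4] | out [-5,2] | prev [-5,-2] | push {2,5}
  [20] u=3 | in [-5,4] | out [-5,5] | prev [-5,2] | push {0}
  [21] u=2 | in [-5,5] | out [-5,5] | prev [-5,2] | push {4}
  [22] u=5 | in [-5,2] | out [-5,2] | prev [-5,-2] | push {6}
  [23] u=0 | in [-5,5] | out [-4,5] | prev [-4,3] | push {}
  [24] u=4 | in [-5,5] | out [-5,5] | prev [-5,4] | push {3}
  [25] u=6 | in [-5,5] | out [-5,3] | prev [-5,2] | push {2,5}
  [26] u=3 | in [-5,5] | out [-5,5] | ==
  [27] u=2 | in [-5,5] | out [-5,5] | ==
  [28] u=5 | in [-5,3] | out [-5,3] | prev [-5,2] | push {6}
  [29] u=6 | in [-5,5] | out [-5,3] | ==

Converged values:
  [0] [-4,5]
  [1] [-4,4]
  [2] [-5,5]
  [3] [-5,5]
  [4] [-5,5]
  [5] [-5,3]
  [6] [-5,3]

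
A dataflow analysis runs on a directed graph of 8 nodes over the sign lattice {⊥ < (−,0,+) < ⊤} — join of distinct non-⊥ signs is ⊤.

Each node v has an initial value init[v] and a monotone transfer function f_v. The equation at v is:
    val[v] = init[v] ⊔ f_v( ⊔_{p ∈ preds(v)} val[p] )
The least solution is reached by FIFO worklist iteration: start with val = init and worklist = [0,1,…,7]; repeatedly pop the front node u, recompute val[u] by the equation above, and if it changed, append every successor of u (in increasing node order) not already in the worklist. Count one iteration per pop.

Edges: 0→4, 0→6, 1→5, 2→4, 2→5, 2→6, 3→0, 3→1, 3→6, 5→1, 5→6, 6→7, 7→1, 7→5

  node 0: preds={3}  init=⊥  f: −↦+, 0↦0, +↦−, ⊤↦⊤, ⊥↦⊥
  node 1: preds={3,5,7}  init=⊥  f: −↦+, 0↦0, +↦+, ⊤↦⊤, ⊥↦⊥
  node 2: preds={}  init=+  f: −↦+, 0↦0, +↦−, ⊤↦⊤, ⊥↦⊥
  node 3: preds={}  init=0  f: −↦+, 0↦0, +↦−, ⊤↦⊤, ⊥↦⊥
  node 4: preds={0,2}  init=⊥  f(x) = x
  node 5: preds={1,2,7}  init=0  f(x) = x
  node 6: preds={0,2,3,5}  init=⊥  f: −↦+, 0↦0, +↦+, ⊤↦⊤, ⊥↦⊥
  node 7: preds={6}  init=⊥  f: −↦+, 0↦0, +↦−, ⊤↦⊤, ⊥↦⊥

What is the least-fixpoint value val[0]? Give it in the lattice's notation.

0

Worklist (10 pops):
  #1 pop 0: in=0 → 0 (was ⊥); enqueue []
  #2 pop 1: in=0 → 0 (was ⊥); enqueue []
  #3 pop 2: in=⊥ → + (no change)
  #4 pop 3: in=⊥ → 0 (no change)
  #5 pop 4: in=⊤ → ⊤ (was ⊥); enqueue []
  #6 pop 5: in=⊤ → ⊤ (was 0); enqueue [1]
  #7 pop 6: in=⊤ → ⊤ (was ⊥); enqueue []
  #8 pop 7: in=⊤ → ⊤ (was ⊥); enqueue [5]
  #9 pop 1: in=⊤ → ⊤ (was 0); enqueue []
  #10 pop 5: in=⊤ → ⊤ (no change)

Fixpoint:
  val[0] = 0
  val[1] = ⊤
  val[2] = +
  val[3] = 0
  val[4] = ⊤
  val[5] = ⊤
  val[6] = ⊤
  val[7] = ⊤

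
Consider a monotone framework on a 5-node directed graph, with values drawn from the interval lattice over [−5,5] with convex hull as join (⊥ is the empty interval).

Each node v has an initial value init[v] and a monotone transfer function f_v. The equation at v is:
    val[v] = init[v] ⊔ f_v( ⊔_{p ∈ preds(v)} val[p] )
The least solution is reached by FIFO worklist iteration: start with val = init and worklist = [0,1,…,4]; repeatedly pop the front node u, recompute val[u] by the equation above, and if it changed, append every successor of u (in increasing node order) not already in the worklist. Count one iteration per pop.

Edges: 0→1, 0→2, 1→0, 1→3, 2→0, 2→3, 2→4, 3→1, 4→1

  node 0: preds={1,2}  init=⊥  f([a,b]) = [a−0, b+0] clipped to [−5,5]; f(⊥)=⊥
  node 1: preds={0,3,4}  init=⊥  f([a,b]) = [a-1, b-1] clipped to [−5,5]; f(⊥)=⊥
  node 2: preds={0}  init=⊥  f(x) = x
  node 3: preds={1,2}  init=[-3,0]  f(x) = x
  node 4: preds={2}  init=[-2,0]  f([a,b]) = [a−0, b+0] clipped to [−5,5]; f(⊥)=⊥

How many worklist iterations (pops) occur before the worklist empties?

17

Iteration log — 17 steps:
  step 1. node 0  ⊔preds=⊥  new=⊥  stable
  step 2. node 1  ⊔preds=[-3,0]  new=[-4,-1]  old=⊥  +wl: 0
  step 3. node 2  ⊔preds=⊥  new=⊥  stable
  step 4. node 3  ⊔preds=[-4,-1]  new=[-4,0]  old=[-3,0]  +wl: 1
  step 5. node 4  ⊔preds=⊥  new=[-2,0]  stable
  step 6. node 0  ⊔preds=[-4,-1]  new=[-4,-1]  old=⊥  +wl: 2
  step 7. node 1  ⊔preds=[-4,0]  new=[-5,-1]  old=[-4,-1]  +wl: 0,3
  step 8. node 2  ⊔preds=[-4,-1]  new=[-4,-1]  old=⊥  +wl: 4
  step 9. node 0  ⊔preds=[-5,-1]  new=[-5,-1]  old=[-4,-1]  +wl: 1,2
  step 10. node 3  ⊔preds=[-5,-1]  new=[-5,0]  old=[-4,0]  +wl: 
  step 11. node 4  ⊔preds=[-4,-1]  new=[-4,0]  old=[-2,0]  +wl: 
  step 12. node 1  ⊔preds=[-5,0]  new=[-5,-1]  stable
  step 13. node 2  ⊔preds=[-5,-1]  new=[-5,-1]  old=[-4,-1]  +wl: 0,3,4
  step 14. node 0  ⊔preds=[-5,-1]  new=[-5,-1]  stable
  step 15. node 3  ⊔preds=[-5,-1]  new=[-5,0]  stable
  step 16. node 4  ⊔preds=[-5,-1]  new=[-5,0]  old=[-4,0]  +wl: 1
  step 17. node 1  ⊔preds=[-5,0]  new=[-5,-1]  stable

Least fixpoint reached:
  node 0: [-5,-1]
  node 1: [-5,-1]
  node 2: [-5,-1]
  node 3: [-5,0]
  node 4: [-5,0]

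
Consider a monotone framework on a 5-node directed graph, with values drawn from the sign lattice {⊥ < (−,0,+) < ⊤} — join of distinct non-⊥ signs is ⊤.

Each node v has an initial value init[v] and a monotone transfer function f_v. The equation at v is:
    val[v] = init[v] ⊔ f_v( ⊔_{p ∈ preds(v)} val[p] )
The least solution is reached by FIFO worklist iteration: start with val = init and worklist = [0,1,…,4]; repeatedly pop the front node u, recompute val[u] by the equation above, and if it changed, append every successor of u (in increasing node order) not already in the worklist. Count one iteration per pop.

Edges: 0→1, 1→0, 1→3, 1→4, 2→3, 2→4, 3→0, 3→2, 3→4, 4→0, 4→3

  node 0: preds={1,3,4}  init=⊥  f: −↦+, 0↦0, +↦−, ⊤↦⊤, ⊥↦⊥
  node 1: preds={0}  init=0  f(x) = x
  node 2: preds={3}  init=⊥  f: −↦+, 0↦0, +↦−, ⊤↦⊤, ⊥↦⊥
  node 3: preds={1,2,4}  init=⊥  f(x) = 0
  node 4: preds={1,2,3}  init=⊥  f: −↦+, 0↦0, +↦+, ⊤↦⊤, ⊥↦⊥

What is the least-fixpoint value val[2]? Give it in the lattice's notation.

Iteration log — 9 steps:
  step 1. node 0  ⊔preds=0  new=0  old=⊥  +wl: 
  step 2. node 1  ⊔preds=0  new=0  stable
  step 3. node 2  ⊔preds=⊥  new=⊥  stable
  step 4. node 3  ⊔preds=0  new=0  old=⊥  +wl: 0,2
  step 5. node 4  ⊔preds=0  new=0  old=⊥  +wl: 3
  step 6. node 0  ⊔preds=0  new=0  stable
  step 7. node 2  ⊔preds=0  new=0  old=⊥  +wl: 4
  step 8. node 3  ⊔preds=0  new=0  stable
  step 9. node 4  ⊔preds=0  new=0  stable

Least fixpoint reached:
  node 0: 0
  node 1: 0
  node 2: 0
  node 3: 0
  node 4: 0

0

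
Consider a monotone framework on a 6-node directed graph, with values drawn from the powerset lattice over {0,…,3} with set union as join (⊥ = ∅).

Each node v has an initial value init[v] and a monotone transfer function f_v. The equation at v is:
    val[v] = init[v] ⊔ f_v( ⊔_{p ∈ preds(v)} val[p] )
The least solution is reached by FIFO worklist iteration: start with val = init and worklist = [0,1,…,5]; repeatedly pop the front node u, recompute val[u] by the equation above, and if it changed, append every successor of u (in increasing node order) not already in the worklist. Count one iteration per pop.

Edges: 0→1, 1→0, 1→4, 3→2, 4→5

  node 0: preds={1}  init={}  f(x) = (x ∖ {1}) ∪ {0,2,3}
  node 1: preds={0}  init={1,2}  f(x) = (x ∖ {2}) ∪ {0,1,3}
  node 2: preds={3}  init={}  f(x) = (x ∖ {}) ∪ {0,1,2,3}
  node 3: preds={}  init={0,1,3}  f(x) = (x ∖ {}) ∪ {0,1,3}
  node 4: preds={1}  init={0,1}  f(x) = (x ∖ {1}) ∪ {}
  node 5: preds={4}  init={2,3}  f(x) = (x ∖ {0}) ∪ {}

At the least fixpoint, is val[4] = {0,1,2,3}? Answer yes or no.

Worklist (7 pops):
  #1 pop 0: in={1,2} → {0,2,3} (was {}); enqueue []
  #2 pop 1: in={0,2,3} → {0,1,2,3} (was {1,2}); enqueue [0]
  #3 pop 2: in={0,1,3} → {0,1,2,3} (was {}); enqueue []
  #4 pop 3: in={} → {0,1,3} (no change)
  #5 pop 4: in={0,1,2,3} → {0,1,2,3} (was {0,1}); enqueue []
  #6 pop 5: in={0,1,2,3} → {1,2,3} (was {2,3}); enqueue []
  #7 pop 0: in={0,1,2,3} → {0,2,3} (no change)

Fixpoint:
  val[0] = {0,2,3}
  val[1] = {0,1,2,3}
  val[2] = {0,1,2,3}
  val[3] = {0,1,3}
  val[4] = {0,1,2,3}
  val[5] = {1,2,3}

yes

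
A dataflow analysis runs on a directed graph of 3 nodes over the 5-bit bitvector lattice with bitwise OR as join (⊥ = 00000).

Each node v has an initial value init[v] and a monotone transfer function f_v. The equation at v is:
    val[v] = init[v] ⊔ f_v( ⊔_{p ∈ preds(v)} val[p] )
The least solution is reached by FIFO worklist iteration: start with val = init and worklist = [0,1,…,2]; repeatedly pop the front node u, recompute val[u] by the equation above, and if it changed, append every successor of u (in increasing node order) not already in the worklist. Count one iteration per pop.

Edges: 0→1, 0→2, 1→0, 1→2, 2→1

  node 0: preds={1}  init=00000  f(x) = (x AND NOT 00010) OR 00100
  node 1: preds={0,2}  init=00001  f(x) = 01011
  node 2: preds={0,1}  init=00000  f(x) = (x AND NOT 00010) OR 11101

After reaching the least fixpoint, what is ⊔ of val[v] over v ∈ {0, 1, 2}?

11111

Worklist (6 pops):
  #1 pop 0: in=00001 → 00101 (was 00000); enqueue []
  #2 pop 1: in=00101 → 01011 (was 00001); enqueue [0]
  #3 pop 2: in=01111 → 11101 (was 00000); enqueue [1]
  #4 pop 0: in=01011 → 01101 (was 00101); enqueue [2]
  #5 pop 1: in=11101 → 01011 (no change)
  #6 pop 2: in=01111 → 11101 (no change)

Fixpoint:
  val[0] = 01101
  val[1] = 01011
  val[2] = 11101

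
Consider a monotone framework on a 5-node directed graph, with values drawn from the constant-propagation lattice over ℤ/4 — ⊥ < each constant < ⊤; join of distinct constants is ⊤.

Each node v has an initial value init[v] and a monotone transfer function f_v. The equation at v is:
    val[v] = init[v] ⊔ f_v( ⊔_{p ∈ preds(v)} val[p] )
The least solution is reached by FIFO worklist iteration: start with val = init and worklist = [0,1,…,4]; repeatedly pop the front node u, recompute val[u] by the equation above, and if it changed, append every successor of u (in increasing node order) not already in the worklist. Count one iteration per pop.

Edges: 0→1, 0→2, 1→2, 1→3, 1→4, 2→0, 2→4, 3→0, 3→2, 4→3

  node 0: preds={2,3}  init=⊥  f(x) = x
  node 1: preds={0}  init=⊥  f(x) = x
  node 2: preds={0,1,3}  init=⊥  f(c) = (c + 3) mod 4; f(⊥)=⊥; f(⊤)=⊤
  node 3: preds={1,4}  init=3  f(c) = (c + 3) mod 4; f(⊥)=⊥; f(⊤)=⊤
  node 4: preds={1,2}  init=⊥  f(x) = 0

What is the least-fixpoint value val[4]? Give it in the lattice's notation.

Iteration log — 13 steps:
  step 1. node 0  ⊔preds=3  new=3  old=⊥  +wl: 
  step 2. node 1  ⊔preds=3  new=3  old=⊥  +wl: 
  step 3. node 2  ⊔preds=3  new=2  old=⊥  +wl: 0
  step 4. node 3  ⊔preds=3  new=⊤  old=3  +wl: 2
  step 5. node 4  ⊔preds=⊤  new=0  old=⊥  +wl: 3
  step 6. node 0  ⊔preds=⊤  new=⊤  old=3  +wl: 1
  step 7. node 2  ⊔preds=⊤  new=⊤  old=2  +wl: 0,4
  step 8. node 3  ⊔preds=⊤  new=⊤  stable
  step 9. node 1  ⊔preds=⊤  new=⊤  old=3  +wl: 2,3
  step 10. node 0  ⊔preds=⊤  new=⊤  stable
  step 11. node 4  ⊔preds=⊤  new=0  stable
  step 12. node 2  ⊔preds=⊤  new=⊤  stable
  step 13. node 3  ⊔preds=⊤  new=⊤  stable

Least fixpoint reached:
  node 0: ⊤
  node 1: ⊤
  node 2: ⊤
  node 3: ⊤
  node 4: 0

0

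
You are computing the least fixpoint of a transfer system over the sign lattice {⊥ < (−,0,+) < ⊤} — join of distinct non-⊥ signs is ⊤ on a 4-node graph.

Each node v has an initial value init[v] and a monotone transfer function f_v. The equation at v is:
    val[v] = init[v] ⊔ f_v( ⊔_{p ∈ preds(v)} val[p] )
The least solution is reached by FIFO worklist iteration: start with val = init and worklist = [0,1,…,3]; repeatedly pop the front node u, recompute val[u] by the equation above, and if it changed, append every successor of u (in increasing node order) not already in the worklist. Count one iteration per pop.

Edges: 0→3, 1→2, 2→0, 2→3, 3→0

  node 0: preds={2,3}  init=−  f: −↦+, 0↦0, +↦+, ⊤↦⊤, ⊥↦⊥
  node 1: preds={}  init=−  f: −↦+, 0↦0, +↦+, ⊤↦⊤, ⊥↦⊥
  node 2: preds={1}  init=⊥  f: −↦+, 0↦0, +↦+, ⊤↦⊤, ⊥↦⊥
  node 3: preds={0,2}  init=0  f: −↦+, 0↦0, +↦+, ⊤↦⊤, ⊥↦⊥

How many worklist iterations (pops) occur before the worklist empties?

5

Worklist (5 pops):
  #1 pop 0: in=0 → ⊤ (was −); enqueue []
  #2 pop 1: in=⊥ → − (no change)
  #3 pop 2: in=− → + (was ⊥); enqueue [0]
  #4 pop 3: in=⊤ → ⊤ (was 0); enqueue []
  #5 pop 0: in=⊤ → ⊤ (no change)

Fixpoint:
  val[0] = ⊤
  val[1] = −
  val[2] = +
  val[3] = ⊤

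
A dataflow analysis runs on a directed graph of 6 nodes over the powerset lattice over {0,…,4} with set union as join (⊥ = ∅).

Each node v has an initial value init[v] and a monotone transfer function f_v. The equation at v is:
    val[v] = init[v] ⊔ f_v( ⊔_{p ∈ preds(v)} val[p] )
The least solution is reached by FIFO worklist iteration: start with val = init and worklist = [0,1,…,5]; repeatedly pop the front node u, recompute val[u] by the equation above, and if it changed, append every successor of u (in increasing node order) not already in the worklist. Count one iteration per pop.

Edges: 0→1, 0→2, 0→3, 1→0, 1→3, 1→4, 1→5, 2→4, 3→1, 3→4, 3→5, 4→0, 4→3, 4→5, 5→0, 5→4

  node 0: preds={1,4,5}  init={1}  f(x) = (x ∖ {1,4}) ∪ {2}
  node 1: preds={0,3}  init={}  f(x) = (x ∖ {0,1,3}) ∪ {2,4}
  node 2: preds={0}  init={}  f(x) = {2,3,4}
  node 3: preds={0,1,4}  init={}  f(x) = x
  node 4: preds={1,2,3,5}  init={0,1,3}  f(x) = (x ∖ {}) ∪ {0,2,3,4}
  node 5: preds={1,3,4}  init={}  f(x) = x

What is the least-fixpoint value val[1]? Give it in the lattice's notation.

Trace (10 dequeues):
  [1] u=0 | in {0,1,3} | out {0,1,2,3} | prev {1} | push {}
  [2] u=1 | in {0,1,2,3} | out {2,4} | prev {} | push {0}
  [3] u=2 | in {0,1,2,3} | out {2,3,4} | prev {} | push {}
  [4] u=3 | in {0,1,2,3,4} | out {0,1,2,3,4} | prev {} | push {1}
  [5] u=4 | in {0,1,2,3,4} | out {0,1,2,3,4} | prev {0,1,3} | push {3}
  [6] u=5 | in {0,1,2,3,4} | out {0,1,2,3,4} | prev {} | push {4}
  [7] u=0 | in {0,1,2,3,4} | out {0,1,2,3} | ==
  [8] u=1 | in {0,1,2,3,4} | out {2,4} | ==
  [9] u=3 | in {0,1,2,3,4} | out {0,1,2,3,4} | ==
  [10] u=4 | in {0,1,2,3,4} | out {0,1,2,3,4} | ==

Converged values:
  [0] {0,1,2,3}
  [1] {2,4}
  [2] {2,3,4}
  [3] {0,1,2,3,4}
  [4] {0,1,2,3,4}
  [5] {0,1,2,3,4}

{2,4}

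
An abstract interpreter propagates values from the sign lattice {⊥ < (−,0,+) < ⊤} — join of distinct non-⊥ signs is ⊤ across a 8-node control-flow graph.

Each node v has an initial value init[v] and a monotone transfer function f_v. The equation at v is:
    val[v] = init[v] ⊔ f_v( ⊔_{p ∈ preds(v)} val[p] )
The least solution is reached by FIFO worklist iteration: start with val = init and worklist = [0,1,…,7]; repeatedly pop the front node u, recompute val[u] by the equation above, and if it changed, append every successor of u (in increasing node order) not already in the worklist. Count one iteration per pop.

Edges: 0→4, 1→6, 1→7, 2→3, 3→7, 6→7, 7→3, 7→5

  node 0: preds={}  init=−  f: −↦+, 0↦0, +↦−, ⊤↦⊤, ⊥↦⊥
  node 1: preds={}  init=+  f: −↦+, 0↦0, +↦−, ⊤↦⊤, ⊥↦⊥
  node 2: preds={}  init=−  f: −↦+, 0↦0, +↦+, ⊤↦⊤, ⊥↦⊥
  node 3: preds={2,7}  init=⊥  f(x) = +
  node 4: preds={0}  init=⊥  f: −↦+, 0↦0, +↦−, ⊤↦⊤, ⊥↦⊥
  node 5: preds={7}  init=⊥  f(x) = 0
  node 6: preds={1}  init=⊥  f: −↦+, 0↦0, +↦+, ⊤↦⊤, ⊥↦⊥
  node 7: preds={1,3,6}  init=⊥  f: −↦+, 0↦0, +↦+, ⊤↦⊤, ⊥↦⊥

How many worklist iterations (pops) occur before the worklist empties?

Iteration log — 10 steps:
  step 1. node 0  ⊔preds=⊥  new=−  stable
  step 2. node 1  ⊔preds=⊥  new=+  stable
  step 3. node 2  ⊔preds=⊥  new=−  stable
  step 4. node 3  ⊔preds=−  new=+  old=⊥  +wl: 
  step 5. node 4  ⊔preds=−  new=+  old=⊥  +wl: 
  step 6. node 5  ⊔preds=⊥  new=0  old=⊥  +wl: 
  step 7. node 6  ⊔preds=+  new=+  old=⊥  +wl: 
  step 8. node 7  ⊔preds=+  new=+  old=⊥  +wl: 3,5
  step 9. node 3  ⊔preds=⊤  new=+  stable
  step 10. node 5  ⊔preds=+  new=0  stable

Least fixpoint reached:
  node 0: −
  node 1: +
  node 2: −
  node 3: +
  node 4: +
  node 5: 0
  node 6: +
  node 7: +

10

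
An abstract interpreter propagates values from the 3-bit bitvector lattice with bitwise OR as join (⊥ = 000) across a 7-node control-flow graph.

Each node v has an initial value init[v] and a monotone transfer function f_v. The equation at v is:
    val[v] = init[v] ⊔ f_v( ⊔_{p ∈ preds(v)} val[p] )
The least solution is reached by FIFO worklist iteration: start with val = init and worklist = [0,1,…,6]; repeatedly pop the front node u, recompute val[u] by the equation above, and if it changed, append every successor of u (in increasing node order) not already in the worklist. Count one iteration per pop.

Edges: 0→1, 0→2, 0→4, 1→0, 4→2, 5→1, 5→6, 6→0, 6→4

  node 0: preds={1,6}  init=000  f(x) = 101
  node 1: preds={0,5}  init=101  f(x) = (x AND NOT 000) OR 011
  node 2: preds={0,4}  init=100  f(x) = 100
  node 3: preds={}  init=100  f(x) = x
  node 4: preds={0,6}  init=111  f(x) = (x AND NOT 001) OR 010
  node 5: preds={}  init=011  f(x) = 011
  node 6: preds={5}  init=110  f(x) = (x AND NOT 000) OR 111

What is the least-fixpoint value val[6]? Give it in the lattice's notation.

111

Iteration log — 9 steps:
  step 1. node 0  ⊔preds=111  new=101  old=000  +wl: 
  step 2. node 1  ⊔preds=111  new=111  old=101  +wl: 0
  step 3. node 2  ⊔preds=111  new=100  stable
  step 4. node 3  ⊔preds=000  new=100  stable
  step 5. node 4  ⊔preds=111  new=111  stable
  step 6. node 5  ⊔preds=000  new=011  stable
  step 7. node 6  ⊔preds=011  new=111  old=110  +wl: 4
  step 8. node 0  ⊔preds=111  new=101  stable
  step 9. node 4  ⊔preds=111  new=111  stable

Least fixpoint reached:
  node 0: 101
  node 1: 111
  node 2: 100
  node 3: 100
  node 4: 111
  node 5: 011
  node 6: 111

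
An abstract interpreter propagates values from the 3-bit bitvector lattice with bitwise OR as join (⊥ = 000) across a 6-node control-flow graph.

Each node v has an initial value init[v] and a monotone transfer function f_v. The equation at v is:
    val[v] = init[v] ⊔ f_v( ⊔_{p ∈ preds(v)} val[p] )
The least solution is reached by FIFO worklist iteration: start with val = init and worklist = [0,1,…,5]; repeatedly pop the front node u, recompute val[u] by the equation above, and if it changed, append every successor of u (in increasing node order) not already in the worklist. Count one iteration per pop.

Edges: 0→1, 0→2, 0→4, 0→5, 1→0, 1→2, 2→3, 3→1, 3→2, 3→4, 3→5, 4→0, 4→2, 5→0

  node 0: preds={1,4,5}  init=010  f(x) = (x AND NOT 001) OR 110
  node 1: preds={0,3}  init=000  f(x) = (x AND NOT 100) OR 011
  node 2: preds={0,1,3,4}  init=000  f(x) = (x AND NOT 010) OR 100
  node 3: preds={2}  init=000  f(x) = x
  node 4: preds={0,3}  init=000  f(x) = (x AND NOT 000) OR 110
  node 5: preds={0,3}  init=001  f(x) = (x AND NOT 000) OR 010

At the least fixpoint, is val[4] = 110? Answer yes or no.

Iteration log — 9 steps:
  step 1. node 0  ⊔preds=001  new=110  old=010  +wl: 
  step 2. node 1  ⊔preds=110  new=011  old=000  +wl: 0
  step 3. node 2  ⊔preds=111  new=101  old=000  +wl: 
  step 4. node 3  ⊔preds=101  new=101  old=000  +wl: 1,2
  step 5. node 4  ⊔preds=111  new=111  old=000  +wl: 
  step 6. node 5  ⊔preds=111  new=111  old=001  +wl: 
  step 7. node 0  ⊔preds=111  new=110  stable
  step 8. node 1  ⊔preds=111  new=011  stable
  step 9. node 2  ⊔preds=111  new=101  stable

Least fixpoint reached:
  node 0: 110
  node 1: 011
  node 2: 101
  node 3: 101
  node 4: 111
  node 5: 111

no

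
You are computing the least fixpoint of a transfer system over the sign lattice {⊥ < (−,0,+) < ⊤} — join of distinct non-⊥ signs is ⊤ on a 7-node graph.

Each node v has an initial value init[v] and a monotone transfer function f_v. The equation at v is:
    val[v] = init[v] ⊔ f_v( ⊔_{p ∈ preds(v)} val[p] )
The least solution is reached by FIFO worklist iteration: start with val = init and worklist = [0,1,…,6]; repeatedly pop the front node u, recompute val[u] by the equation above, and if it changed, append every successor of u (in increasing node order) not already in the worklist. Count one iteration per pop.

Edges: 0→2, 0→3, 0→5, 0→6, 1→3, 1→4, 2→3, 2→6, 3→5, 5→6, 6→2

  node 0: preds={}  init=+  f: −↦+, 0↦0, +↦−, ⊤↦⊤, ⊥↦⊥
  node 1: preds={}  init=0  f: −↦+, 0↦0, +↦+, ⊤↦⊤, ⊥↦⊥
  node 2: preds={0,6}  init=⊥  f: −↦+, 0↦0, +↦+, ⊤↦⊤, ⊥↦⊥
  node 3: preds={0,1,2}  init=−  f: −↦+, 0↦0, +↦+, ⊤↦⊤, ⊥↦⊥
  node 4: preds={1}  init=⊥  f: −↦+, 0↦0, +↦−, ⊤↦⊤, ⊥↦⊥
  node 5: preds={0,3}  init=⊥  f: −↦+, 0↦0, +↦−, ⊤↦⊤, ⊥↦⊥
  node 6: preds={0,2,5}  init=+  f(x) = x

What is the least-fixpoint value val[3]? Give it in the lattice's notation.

Trace (10 dequeues):
  [1] u=0 | in ⊥ | out + | ==
  [2] u=1 | in ⊥ | out 0 | ==
  [3] u=2 | in + | out + | prev ⊥ | push {}
  [4] u=3 | in ⊤ | out ⊤ | prev − | push {}
  [5] u=4 | in 0 | out 0 | prev ⊥ | push {}
  [6] u=5 | in ⊤ | out ⊤ | prev ⊥ | push {}
  [7] u=6 | in ⊤ | out ⊤ | prev + | push {2}
  [8] u=2 | in ⊤ | out ⊤ | prev + | push {3,6}
  [9] u=3 | in ⊤ | out ⊤ | ==
  [10] u=6 | in ⊤ | out ⊤ | ==

Converged values:
  [0] +
  [1] 0
  [2] ⊤
  [3] ⊤
  [4] 0
  [5] ⊤
  [6] ⊤

⊤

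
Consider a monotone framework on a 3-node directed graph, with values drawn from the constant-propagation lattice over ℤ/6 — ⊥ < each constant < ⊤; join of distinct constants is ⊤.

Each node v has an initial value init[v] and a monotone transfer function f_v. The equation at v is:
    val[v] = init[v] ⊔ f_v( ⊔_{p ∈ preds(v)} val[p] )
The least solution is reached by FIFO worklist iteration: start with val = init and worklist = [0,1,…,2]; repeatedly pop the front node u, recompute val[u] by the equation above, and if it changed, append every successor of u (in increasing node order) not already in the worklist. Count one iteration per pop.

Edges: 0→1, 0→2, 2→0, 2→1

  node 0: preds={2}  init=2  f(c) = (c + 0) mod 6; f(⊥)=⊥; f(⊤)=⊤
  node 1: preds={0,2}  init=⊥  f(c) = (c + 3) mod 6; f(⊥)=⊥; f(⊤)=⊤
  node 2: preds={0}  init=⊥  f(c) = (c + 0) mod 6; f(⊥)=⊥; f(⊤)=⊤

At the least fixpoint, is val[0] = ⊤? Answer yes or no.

Iteration log — 5 steps:
  step 1. node 0  ⊔preds=⊥  new=2  stable
  step 2. node 1  ⊔preds=2  new=5  old=⊥  +wl: 
  step 3. node 2  ⊔preds=2  new=2  old=⊥  +wl: 0,1
  step 4. node 0  ⊔preds=2  new=2  stable
  step 5. node 1  ⊔preds=2  new=5  stable

Least fixpoint reached:
  node 0: 2
  node 1: 5
  node 2: 2

no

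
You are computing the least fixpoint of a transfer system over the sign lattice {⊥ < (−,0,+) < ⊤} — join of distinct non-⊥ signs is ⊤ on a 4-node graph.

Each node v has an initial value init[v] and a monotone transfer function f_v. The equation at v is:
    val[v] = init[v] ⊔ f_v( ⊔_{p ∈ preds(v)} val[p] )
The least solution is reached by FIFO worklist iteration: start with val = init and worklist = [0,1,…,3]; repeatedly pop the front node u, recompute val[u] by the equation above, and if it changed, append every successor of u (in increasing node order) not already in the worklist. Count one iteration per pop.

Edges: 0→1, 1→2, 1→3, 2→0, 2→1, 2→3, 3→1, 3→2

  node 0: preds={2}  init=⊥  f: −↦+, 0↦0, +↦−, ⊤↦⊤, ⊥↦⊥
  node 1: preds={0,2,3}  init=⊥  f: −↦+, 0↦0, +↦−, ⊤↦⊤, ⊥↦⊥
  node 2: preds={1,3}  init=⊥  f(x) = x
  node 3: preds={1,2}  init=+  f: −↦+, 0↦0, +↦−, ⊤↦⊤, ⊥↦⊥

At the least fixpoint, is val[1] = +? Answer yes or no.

Trace (8 dequeues):
  [1] u=0 | in ⊥ | out ⊥ | ==
  [2] u=1 | in + | out − | prev ⊥ | push {}
  [3] u=2 | in ⊤ | out ⊤ | prev ⊥ | push {0,1}
  [4] u=3 | in ⊤ | out ⊤ | prev + | push {2}
  [5] u=0 | in ⊤ | out ⊤ | prev ⊥ | push {}
  [6] u=1 | in ⊤ | out ⊤ | prev − | push {3}
  [7] u=2 | in ⊤ | out ⊤ | ==
  [8] u=3 | in ⊤ | out ⊤ | ==

Converged values:
  [0] ⊤
  [1] ⊤
  [2] ⊤
  [3] ⊤

no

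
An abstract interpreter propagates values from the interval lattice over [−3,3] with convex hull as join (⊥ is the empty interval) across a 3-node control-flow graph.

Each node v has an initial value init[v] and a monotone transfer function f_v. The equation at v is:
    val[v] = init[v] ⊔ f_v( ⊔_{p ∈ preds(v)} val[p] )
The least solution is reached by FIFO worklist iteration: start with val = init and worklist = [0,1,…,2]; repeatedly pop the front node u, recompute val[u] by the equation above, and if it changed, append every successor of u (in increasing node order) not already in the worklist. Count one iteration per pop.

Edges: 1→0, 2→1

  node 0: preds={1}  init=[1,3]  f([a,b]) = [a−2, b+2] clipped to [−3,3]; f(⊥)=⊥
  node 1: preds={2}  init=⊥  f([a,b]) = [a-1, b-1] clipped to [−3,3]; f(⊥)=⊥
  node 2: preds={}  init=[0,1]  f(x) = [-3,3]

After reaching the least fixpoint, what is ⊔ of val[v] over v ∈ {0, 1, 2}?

[-3,3]

Iteration log — 6 steps:
  step 1. node 0  ⊔preds=⊥  new=[1,3]  stable
  step 2. node 1  ⊔preds=[0,1]  new=[-1,0]  old=⊥  +wl: 0
  step 3. node 2  ⊔preds=⊥  new=[-3,3]  old=[0,1]  +wl: 1
  step 4. node 0  ⊔preds=[-1,0]  new=[-3,3]  old=[1,3]  +wl: 
  step 5. node 1  ⊔preds=[-3,3]  new=[-3,2]  old=[-1,0]  +wl: 0
  step 6. node 0  ⊔preds=[-3,2]  new=[-3,3]  stable

Least fixpoint reached:
  node 0: [-3,3]
  node 1: [-3,2]
  node 2: [-3,3]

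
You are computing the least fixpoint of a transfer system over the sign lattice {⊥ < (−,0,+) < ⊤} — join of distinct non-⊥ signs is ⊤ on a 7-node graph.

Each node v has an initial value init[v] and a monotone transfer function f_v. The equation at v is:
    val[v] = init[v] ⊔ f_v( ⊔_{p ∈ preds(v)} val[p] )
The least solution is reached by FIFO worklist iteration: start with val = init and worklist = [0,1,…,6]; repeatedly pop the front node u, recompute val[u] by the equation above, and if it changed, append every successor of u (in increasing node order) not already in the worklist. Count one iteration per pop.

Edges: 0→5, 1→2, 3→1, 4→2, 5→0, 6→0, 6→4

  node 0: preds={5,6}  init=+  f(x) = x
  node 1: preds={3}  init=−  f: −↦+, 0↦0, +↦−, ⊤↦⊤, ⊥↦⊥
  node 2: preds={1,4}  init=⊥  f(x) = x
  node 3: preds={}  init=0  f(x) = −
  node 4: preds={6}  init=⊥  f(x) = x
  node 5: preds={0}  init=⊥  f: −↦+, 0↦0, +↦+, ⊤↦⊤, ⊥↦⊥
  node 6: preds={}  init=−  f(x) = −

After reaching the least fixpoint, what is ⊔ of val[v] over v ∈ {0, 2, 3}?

⊤

Trace (10 dequeues):
  [1] u=0 | in − | out ⊤ | prev + | push {}
  [2] u=1 | in 0 | out ⊤ | prev − | push {}
  [3] u=2 | in ⊤ | out ⊤ | prev ⊥ | push {}
  [4] u=3 | in ⊥ | out ⊤ | prev 0 | push {1}
  [5] u=4 | in − | out − | prev ⊥ | push {2}
  [6] u=5 | in ⊤ | out ⊤ | prev ⊥ | push {0}
  [7] u=6 | in ⊥ | out − | ==
  [8] u=1 | in ⊤ | out ⊤ | ==
  [9] u=2 | in ⊤ | out ⊤ | ==
  [10] u=0 | in ⊤ | out ⊤ | ==

Converged values:
  [0] ⊤
  [1] ⊤
  [2] ⊤
  [3] ⊤
  [4] −
  [5] ⊤
  [6] −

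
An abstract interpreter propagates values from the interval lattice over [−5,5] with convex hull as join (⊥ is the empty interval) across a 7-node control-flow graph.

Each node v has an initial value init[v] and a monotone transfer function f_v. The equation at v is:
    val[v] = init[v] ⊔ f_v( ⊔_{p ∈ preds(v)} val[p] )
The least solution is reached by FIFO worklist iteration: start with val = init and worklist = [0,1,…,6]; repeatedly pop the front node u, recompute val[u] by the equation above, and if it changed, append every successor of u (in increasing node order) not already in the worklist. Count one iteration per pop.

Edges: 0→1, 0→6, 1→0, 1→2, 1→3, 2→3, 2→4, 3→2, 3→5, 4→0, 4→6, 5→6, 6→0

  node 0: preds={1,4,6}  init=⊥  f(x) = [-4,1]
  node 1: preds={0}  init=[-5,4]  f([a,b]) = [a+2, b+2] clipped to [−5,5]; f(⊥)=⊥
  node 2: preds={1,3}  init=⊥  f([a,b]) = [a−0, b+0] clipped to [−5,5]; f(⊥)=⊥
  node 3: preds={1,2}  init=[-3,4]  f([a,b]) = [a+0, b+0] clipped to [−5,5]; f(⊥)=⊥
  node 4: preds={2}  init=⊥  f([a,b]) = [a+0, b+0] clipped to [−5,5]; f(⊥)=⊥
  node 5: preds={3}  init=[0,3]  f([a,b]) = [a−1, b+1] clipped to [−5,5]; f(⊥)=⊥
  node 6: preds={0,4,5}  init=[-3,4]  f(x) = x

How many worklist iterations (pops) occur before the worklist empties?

9

Iteration log — 9 steps:
  step 1. node 0  ⊔preds=[-5,4]  new=[-4,1]  old=⊥  +wl: 
  step 2. node 1  ⊔preds=[-4,1]  new=[-5,4]  stable
  step 3. node 2  ⊔preds=[-5,4]  new=[-5,4]  old=⊥  +wl: 
  step 4. node 3  ⊔preds=[-5,4]  new=[-5,4]  old=[-3,4]  +wl: 2
  step 5. node 4  ⊔preds=[-5,4]  new=[-5,4]  old=⊥  +wl: 0
  step 6. node 5  ⊔preds=[-5,4]  new=[-5,5]  old=[0,3]  +wl: 
  step 7. node 6  ⊔preds=[-5,5]  new=[-5,5]  old=[-3,4]  +wl: 
  step 8. node 2  ⊔preds=[-5,4]  new=[-5,4]  stable
  step 9. node 0  ⊔preds=[-5,5]  new=[-4,1]  stable

Least fixpoint reached:
  node 0: [-4,1]
  node 1: [-5,4]
  node 2: [-5,4]
  node 3: [-5,4]
  node 4: [-5,4]
  node 5: [-5,5]
  node 6: [-5,5]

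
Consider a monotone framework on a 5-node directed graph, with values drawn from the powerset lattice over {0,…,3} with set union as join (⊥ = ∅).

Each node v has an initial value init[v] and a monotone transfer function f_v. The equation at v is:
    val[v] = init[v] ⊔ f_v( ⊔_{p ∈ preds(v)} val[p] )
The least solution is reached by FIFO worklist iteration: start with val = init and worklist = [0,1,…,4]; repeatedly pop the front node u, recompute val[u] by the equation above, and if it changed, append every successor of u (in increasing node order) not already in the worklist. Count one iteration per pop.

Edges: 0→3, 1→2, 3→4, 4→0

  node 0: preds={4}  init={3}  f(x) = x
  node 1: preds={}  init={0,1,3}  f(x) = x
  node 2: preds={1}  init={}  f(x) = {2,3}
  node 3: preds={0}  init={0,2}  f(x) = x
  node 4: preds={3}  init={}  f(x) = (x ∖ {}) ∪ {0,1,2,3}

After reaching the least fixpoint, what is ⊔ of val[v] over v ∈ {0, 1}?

{0,1,2,3}

Trace (8 dequeues):
  [1] u=0 | in {} | out {3} | ==
  [2] u=1 | in {} | out {0,1,3} | ==
  [3] u=2 | in {0,1,3} | out {2,3} | prev {} | push {}
  [4] u=3 | in {3} | out {0,2,3} | prev {0,2} | push {}
  [5] u=4 | in {0,2,3} | out {0,1,2,3} | prev {} | push {0}
  [6] u=0 | in {0,1,2,3} | out {0,1,2,3} | prev {3} | push {3}
  [7] u=3 | in {0,1,2,3} | out {0,1,2,3} | prev {0,2,3} | push {4}
  [8] u=4 | in {0,1,2,3} | out {0,1,2,3} | ==

Converged values:
  [0] {0,1,2,3}
  [1] {0,1,3}
  [2] {2,3}
  [3] {0,1,2,3}
  [4] {0,1,2,3}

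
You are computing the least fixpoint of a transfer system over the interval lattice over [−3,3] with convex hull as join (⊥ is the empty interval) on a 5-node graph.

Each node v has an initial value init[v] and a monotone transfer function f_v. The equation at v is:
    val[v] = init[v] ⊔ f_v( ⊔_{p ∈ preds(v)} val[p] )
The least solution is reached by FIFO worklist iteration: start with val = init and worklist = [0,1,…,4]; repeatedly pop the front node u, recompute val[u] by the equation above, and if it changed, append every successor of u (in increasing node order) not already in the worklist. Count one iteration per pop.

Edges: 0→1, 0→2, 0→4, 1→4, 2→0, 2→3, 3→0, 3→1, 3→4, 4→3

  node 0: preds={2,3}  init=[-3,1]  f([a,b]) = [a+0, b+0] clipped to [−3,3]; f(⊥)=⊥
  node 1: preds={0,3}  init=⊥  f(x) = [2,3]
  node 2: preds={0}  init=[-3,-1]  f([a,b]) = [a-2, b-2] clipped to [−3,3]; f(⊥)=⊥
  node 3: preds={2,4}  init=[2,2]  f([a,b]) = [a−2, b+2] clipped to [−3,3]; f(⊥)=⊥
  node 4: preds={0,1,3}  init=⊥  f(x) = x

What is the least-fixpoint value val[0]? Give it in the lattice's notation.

Iteration log — 14 steps:
  step 1. node 0  ⊔preds=[-3,2]  new=[-3,2]  old=[-3,1]  +wl: 
  step 2. node 1  ⊔preds=[-3,2]  new=[2,3]  old=⊥  +wl: 
  step 3. node 2  ⊔preds=[-3,2]  new=[-3,0]  old=[-3,-1]  +wl: 0
  step 4. node 3  ⊔preds=[-3,0]  new=[-3,2]  old=[2,2]  +wl: 1
  step 5. node 4  ⊔preds=[-3,3]  new=[-3,3]  old=⊥  +wl: 3
  step 6. node 0  ⊔preds=[-3,2]  new=[-3,2]  stable
  step 7. node 1  ⊔preds=[-3,2]  new=[2,3]  stable
  step 8. node 3  ⊔preds=[-3,3]  new=[-3,3]  old=[-3,2]  +wl: 0,1,4
  step 9. node 0  ⊔preds=[-3,3]  new=[-3,3]  old=[-3,2]  +wl: 2
  step 10. node 1  ⊔preds=[-3,3]  new=[2,3]  stable
  step 11. node 4  ⊔preds=[-3,3]  new=[-3,3]  stable
  step 12. node 2  ⊔preds=[-3,3]  new=[-3,1]  old=[-3,0]  +wl: 0,3
  step 13. node 0  ⊔preds=[-3,3]  new=[-3,3]  stable
  step 14. node 3  ⊔preds=[-3,3]  new=[-3,3]  stable

Least fixpoint reached:
  node 0: [-3,3]
  node 1: [2,3]
  node 2: [-3,1]
  node 3: [-3,3]
  node 4: [-3,3]

[-3,3]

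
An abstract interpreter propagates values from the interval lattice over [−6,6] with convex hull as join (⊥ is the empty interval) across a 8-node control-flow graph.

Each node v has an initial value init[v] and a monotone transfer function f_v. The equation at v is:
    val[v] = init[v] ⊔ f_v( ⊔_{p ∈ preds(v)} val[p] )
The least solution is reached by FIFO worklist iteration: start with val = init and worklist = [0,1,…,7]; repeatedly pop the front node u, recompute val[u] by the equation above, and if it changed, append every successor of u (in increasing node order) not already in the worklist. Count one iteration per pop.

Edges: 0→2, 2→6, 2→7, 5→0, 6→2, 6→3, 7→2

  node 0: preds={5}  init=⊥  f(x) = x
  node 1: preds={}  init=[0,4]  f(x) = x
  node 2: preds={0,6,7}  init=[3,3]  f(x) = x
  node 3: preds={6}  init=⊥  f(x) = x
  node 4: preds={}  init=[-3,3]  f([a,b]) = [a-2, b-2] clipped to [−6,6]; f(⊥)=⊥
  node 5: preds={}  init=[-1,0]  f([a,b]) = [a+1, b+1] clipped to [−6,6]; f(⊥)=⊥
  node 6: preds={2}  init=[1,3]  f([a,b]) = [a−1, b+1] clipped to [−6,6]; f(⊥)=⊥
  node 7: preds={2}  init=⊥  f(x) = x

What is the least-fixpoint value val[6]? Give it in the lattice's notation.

Iteration log — 29 steps:
  step 1. node 0  ⊔preds=[-1,0]  new=[-1,0]  old=⊥  +wl: 
  step 2. node 1  ⊔preds=⊥  new=[0,4]  stable
  step 3. node 2  ⊔preds=[-1,3]  new=[-1,3]  old=[3,3]  +wl: 
  step 4. node 3  ⊔preds=[1,3]  new=[1,3]  old=⊥  +wl: 
  step 5. node 4  ⊔preds=⊥  new=[-3,3]  stable
  step 6. node 5  ⊔preds=⊥  new=[-1,0]  stable
  step 7. node 6  ⊔preds=[-1,3]  new=[-2,4]  old=[1,3]  +wl: 2,3
  step 8. node 7  ⊔preds=[-1,3]  new=[-1,3]  old=⊥  +wl: 
  step 9. node 2  ⊔preds=[-2,4]  new=[-2,4]  old=[-1,3]  +wl: 6,7
  step 10. node 3  ⊔preds=[-2,4]  new=[-2,4]  old=[1,3]  +wl: 
  step 11. node 6  ⊔preds=[-2,4]  new=[-3,5]  old=[-2,4]  +wl: 2,3
  step 12. node 7  ⊔preds=[-2,4]  new=[-2,4]  old=[-1,3]  +wl: 
  step 13. node 2  ⊔preds=[-3,5]  new=[-3,5]  old=[-2,4]  +wl: 6,7
  step 14. node 3  ⊔preds=[-3,5]  new=[-3,5]  old=[-2,4]  +wl: 
  step 15. node 6  ⊔preds=[-3,5]  new=[-4,6]  old=[-3,5]  +wl: 2,3
  step 16. node 7  ⊔preds=[-3,5]  new=[-3,5]  old=[-2,4]  +wl: 
  step 17. node 2  ⊔preds=[-4,6]  new=[-4,6]  old=[-3,5]  +wl: 6,7
  step 18. node 3  ⊔preds=[-4,6]  new=[-4,6]  old=[-3,5]  +wl: 
  step 19. node 6  ⊔preds=[-4,6]  new=[-5,6]  old=[-4,6]  +wl: 2,3
  step 20. node 7  ⊔preds=[-4,6]  new=[-4,6]  old=[-3,5]  +wl: 
  step 21. node 2  ⊔preds=[-5,6]  new=[-5,6]  old=[-4,6]  +wl: 6,7
  step 22. node 3  ⊔preds=[-5,6]  new=[-5,6]  old=[-4,6]  +wl: 
  step 23. node 6  ⊔preds=[-5,6]  new=[-6,6]  old=[-5,6]  +wl: 2,3
  step 24. node 7  ⊔preds=[-5,6]  new=[-5,6]  old=[-4,6]  +wl: 
  step 25. node 2  ⊔preds=[-6,6]  new=[-6,6]  old=[-5,6]  +wl: 6,7
  step 26. node 3  ⊔preds=[-6,6]  new=[-6,6]  old=[-5,6]  +wl: 
  step 27. node 6  ⊔preds=[-6,6]  new=[-6,6]  stable
  step 28. node 7  ⊔preds=[-6,6]  new=[-6,6]  old=[-5,6]  +wl: 2
  step 29. node 2  ⊔preds=[-6,6]  new=[-6,6]  stable

Least fixpoint reached:
  node 0: [-1,0]
  node 1: [0,4]
  node 2: [-6,6]
  node 3: [-6,6]
  node 4: [-3,3]
  node 5: [-1,0]
  node 6: [-6,6]
  node 7: [-6,6]

[-6,6]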